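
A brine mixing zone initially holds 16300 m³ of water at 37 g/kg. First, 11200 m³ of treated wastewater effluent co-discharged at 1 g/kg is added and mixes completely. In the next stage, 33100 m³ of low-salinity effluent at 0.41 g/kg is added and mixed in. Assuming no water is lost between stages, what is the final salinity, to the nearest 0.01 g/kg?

Conserving salt mass:
Initial salt = 16,300×37 = 603,100
After stage 1: salt = 603,100 + 11,200×1 = 614,300; volume = 27,500 m³; S = 22.338 g/kg
After stage 2: salt = 614,300 + 33,100×0.41 = 627,871; volume = 60,600 m³
S = 627,871 / 60,600 = 10.3609 g/kg

10.36 g/kg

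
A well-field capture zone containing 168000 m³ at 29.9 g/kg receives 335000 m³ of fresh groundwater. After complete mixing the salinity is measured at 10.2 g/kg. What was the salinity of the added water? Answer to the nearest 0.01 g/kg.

Salt balance: 168,000×29.9 + 335,000×S = 503,000×10.2
5,023,200 + 335,000·S = 5,130,600
S = (5,130,600 − 5,023,200) / 335,000 = 0.3206 g/kg

0.32 g/kg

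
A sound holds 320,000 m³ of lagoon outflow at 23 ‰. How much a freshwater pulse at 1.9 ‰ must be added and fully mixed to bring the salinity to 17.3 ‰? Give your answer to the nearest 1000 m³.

Salt balance: 320,000×23 + V×1.9 = (320,000+V)×17.3
7,360,000 + 1.9V = 5,536,000 + 17.3V
1,824,000 = 15.4V
V = 118,441.56 m³

118000 m³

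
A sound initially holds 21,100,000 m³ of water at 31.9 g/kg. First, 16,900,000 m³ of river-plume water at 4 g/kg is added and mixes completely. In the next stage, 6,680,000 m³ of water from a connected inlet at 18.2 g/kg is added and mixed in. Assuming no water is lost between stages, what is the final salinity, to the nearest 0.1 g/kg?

Weighted by volume,
Initial salt = 21,100,000×31.9 = 673,090,000
After stage 1: salt = 673,090,000 + 16,900,000×4 = 740,690,000; volume = 38,000,000 m³; S = 19.492 g/kg
After stage 2: salt = 740,690,000 + 6,680,000×18.2 = 862,266,000; volume = 44,680,000 m³
S = 862,266,000 / 44,680,000 = 19.2987 g/kg

19.3 g/kg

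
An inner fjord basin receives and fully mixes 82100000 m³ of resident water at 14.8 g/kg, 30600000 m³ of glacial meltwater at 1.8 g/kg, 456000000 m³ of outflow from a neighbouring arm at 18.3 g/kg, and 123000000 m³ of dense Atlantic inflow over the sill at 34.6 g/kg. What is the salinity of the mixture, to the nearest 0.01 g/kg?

Salt balance:
salt = 82,100,000×14.8 + 30,600,000×1.8 + 456,000,000×18.3 + 123,000,000×34.6 = 1,215,080,000 + 55,080,000 + 8,344,800,000 + 4,255,800,000 = 13,870,760,000
volume = 82,100,000 + 30,600,000 + 456,000,000 + 123,000,000 = 691,700,000 m³
S = 13,870,760,000 / 691,700,000 = 20.0531 g/kg

20.05 g/kg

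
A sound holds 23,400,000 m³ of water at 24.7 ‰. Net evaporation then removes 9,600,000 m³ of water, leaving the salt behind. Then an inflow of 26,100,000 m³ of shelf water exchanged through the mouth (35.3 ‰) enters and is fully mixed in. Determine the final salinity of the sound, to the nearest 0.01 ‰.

37.58 ‰

After evaporation: salt = 23,400,000×24.7 = 577,980,000; volume = 23,400,000 − 9,600,000 = 13,800,000 m³
After mixing: salt = 577,980,000 + 26,100,000×35.3 = 1,499,310,000; volume = 13,800,000 + 26,100,000 = 39,900,000 m³
S = 1,499,310,000 / 39,900,000 = 37.5767 ‰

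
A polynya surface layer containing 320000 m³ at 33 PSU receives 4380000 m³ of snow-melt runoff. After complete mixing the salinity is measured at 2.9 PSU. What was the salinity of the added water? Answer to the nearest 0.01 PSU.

0.70 PSU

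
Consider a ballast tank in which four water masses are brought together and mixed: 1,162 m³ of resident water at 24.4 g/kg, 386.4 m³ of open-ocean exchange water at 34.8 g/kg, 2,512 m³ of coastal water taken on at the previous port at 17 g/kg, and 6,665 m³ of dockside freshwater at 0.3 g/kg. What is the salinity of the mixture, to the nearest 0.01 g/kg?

Salt balance:
salt = 1,162×24.4 + 386.4×34.8 + 2,512×17 + 6,665×0.3 = 28,352.8 + 13,446.72 + 42,704 + 1,999.5 = 86,503.02
volume = 1,162 + 386.4 + 2,512 + 6,665 = 10,725.4 m³
S = 86,503.02 / 10,725.4 = 8.0652 g/kg

8.07 g/kg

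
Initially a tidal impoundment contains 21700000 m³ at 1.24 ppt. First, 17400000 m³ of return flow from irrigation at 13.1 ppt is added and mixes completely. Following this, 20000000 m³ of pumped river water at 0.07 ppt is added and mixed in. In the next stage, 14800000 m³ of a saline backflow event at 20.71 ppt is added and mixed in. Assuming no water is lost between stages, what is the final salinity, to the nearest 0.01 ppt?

7.62 ppt

By conservation of dissolved salt,
Initial salt = 21,700,000×1.24 = 26,908,000
After stage 1: salt = 26,908,000 + 17,400,000×13.1 = 254,848,000; volume = 39,100,000 m³; S = 6.518 ppt
After stage 2: salt = 254,848,000 + 20,000,000×0.07 = 256,248,000; volume = 59,100,000 m³; S = 4.336 ppt
After stage 3: salt = 256,248,000 + 14,800,000×20.71 = 562,756,000; volume = 73,900,000 m³
S = 562,756,000 / 73,900,000 = 7.6151 ppt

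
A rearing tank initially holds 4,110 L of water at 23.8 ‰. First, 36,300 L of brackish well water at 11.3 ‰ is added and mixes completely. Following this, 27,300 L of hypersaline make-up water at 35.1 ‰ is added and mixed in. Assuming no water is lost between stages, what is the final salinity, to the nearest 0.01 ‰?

Conserving salt mass:
Initial salt = 4,110×23.8 = 97,818
After stage 1: salt = 97,818 + 36,300×11.3 = 508,008; volume = 40,410 L; S = 12.571 ‰
After stage 2: salt = 508,008 + 27,300×35.1 = 1,466,238; volume = 67,710 L
S = 1,466,238 / 67,710 = 21.6547 ‰

21.65 ‰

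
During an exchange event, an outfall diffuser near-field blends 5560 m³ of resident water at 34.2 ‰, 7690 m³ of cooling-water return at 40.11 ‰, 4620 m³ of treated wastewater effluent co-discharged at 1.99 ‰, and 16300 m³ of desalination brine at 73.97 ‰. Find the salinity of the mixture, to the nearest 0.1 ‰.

Total salt / total volume:
salt = 5,560×34.2 + 7,690×40.11 + 4,620×1.99 + 16,300×73.97 = 190,152 + 308,445.9 + 9,193.8 + 1,205,711 = 1,713,502.7
volume = 5,560 + 7,690 + 4,620 + 16,300 = 34,170 m³
S = 1,713,502.7 / 34,170 = 50.146 ‰

50.1 ‰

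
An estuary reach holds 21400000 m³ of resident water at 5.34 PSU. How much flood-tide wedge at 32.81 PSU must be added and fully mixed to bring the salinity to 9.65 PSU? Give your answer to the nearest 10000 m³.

3980000 m³

Salt balance: 21,400,000×5.34 + V×32.81 = (21,400,000+V)×9.65
114,276,000 + 32.81V = 206,510,000 + 9.65V
92,234,000 = 23.16V
V = 3,982,469.78 m³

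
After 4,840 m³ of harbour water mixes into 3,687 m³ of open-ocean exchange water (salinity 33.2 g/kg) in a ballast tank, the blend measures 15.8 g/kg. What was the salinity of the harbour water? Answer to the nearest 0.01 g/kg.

Salt balance: 3,687×33.2 + 4,840×S = 8,527×15.8
122,408.4 + 4,840·S = 134,726.6
S = (134,726.6 − 122,408.4) / 4,840 = 2.5451 g/kg

2.55 g/kg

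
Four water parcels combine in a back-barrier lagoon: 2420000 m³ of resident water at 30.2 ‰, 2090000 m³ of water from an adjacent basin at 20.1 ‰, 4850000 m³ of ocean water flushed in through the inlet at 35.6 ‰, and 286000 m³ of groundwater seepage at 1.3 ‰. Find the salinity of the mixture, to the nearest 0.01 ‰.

Conserving salt mass:
salt = 2,420,000×30.2 + 2,090,000×20.1 + 4,850,000×35.6 + 286,000×1.3 = 73,084,000 + 42,009,000 + 172,660,000 + 371,800 = 288,124,800
volume = 2,420,000 + 2,090,000 + 4,850,000 + 286,000 = 9,646,000 m³
S = 288,124,800 / 9,646,000 = 29.8699 ‰

29.87 ‰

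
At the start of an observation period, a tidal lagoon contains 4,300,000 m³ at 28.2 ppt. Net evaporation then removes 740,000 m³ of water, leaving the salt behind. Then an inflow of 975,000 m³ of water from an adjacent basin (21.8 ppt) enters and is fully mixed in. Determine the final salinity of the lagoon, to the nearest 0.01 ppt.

31.43 ppt

After evaporation: salt = 4,300,000×28.2 = 121,260,000; volume = 4,300,000 − 740,000 = 3,560,000 m³
After mixing: salt = 121,260,000 + 975,000×21.8 = 142,515,000; volume = 3,560,000 + 975,000 = 4,535,000 m³
S = 142,515,000 / 4,535,000 = 31.4256 ppt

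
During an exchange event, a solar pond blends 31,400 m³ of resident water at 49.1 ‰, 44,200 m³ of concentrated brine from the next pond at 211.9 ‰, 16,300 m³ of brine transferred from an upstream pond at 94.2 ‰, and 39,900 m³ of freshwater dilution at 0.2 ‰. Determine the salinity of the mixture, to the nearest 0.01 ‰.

94.47 ‰

By conservation of dissolved salt,
salt = 31,400×49.1 + 44,200×211.9 + 16,300×94.2 + 39,900×0.2 = 1,541,740 + 9,365,980 + 1,535,460 + 7,980 = 12,451,160
volume = 31,400 + 44,200 + 16,300 + 39,900 = 131,800 m³
S = 12,451,160 / 131,800 = 94.4701 ‰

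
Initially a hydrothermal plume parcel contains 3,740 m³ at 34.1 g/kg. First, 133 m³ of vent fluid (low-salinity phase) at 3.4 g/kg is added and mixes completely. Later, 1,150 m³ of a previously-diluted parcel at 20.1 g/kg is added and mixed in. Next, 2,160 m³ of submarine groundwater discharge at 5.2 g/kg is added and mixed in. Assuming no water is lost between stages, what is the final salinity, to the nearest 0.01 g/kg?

Conserving salt mass:
Initial salt = 3,740×34.1 = 127,534
After stage 1: salt = 127,534 + 133×3.4 = 127,986.2; volume = 3,873 m³; S = 33.046 g/kg
After stage 2: salt = 127,986.2 + 1,150×20.1 = 151,101.2; volume = 5,023 m³; S = 30.082 g/kg
After stage 3: salt = 151,101.2 + 2,160×5.2 = 162,333.2; volume = 7,183 m³
S = 162,333.2 / 7,183 = 22.5996 g/kg

22.60 g/kg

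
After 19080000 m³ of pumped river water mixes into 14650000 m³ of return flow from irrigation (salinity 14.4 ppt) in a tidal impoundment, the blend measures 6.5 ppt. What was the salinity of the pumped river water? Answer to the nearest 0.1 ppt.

0.4 ppt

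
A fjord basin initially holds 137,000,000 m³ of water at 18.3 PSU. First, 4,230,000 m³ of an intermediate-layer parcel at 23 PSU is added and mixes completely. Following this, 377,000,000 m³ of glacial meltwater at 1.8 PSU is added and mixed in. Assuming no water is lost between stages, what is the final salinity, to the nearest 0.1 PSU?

6.3 PSU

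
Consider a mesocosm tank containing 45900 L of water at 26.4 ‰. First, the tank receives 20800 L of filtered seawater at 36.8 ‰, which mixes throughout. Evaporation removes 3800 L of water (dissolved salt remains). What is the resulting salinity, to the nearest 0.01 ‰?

31.43 ‰

After mixing: salt = 45,900×26.4 + 20,800×36.8 = 1,977,200; volume = 66,700 L
After evaporation: salt unchanged = 1,977,200; volume = 66,700 − 3,800 = 62,900 L
S = 1,977,200 / 62,900 = 31.434 ‰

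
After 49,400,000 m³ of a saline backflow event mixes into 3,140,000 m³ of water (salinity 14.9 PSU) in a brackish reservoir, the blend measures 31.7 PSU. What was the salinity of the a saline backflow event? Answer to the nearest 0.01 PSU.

32.77 PSU

Salt balance: 3,140,000×14.9 + 49,400,000×S = 52,540,000×31.7
46,786,000 + 49,400,000·S = 1,665,518,000
S = (1,665,518,000 − 46,786,000) / 49,400,000 = 32.7679 PSU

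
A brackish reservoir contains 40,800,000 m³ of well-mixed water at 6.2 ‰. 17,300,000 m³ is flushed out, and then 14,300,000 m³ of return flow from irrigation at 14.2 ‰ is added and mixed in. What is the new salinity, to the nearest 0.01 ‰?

Remaining after removal: 23,500,000 m³ at 6.2 ‰ (salt = 145,700,000)
After addition: salt = 145,700,000 + 14,300,000×14.2 = 348,760,000; volume = 37,800,000 m³
S = 348,760,000 / 37,800,000 = 9.2265 ‰

9.23 ‰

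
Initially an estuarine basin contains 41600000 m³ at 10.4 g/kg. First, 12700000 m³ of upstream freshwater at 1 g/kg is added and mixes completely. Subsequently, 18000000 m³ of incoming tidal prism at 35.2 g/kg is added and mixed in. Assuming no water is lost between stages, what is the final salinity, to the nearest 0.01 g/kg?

By conservation of dissolved salt,
Initial salt = 41,600,000×10.4 = 432,640,000
After stage 1: salt = 432,640,000 + 12,700,000×1 = 445,340,000; volume = 54,300,000 m³; S = 8.201 g/kg
After stage 2: salt = 445,340,000 + 18,000,000×35.2 = 1,078,940,000; volume = 72,300,000 m³
S = 1,078,940,000 / 72,300,000 = 14.9231 g/kg

14.92 g/kg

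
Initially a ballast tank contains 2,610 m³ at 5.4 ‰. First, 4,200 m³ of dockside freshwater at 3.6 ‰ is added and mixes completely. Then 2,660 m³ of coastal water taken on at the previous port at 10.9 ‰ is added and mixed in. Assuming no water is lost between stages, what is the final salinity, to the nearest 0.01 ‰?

6.15 ‰

By conservation of dissolved salt,
Initial salt = 2,610×5.4 = 14,094
After stage 1: salt = 14,094 + 4,200×3.6 = 29,214; volume = 6,810 m³; S = 4.29 ‰
After stage 2: salt = 29,214 + 2,660×10.9 = 58,208; volume = 9,470 m³
S = 58,208 / 9,470 = 6.1466 ‰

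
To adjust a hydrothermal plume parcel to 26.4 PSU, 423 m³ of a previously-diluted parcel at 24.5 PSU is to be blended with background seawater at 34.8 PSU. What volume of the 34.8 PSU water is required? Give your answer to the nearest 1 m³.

96 m³

Salt balance: 423×24.5 + V×34.8 = (423+V)×26.4
10,363.5 + 34.8V = 11,167.2 + 26.4V
803.7 = 8.4V
V = 95.68 m³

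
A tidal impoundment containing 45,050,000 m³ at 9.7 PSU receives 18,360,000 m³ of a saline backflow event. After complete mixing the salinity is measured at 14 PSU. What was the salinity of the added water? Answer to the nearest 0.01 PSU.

24.55 PSU

Salt balance: 45,050,000×9.7 + 18,360,000×S = 63,410,000×14
436,985,000 + 18,360,000·S = 887,740,000
S = (887,740,000 − 436,985,000) / 18,360,000 = 24.5509 PSU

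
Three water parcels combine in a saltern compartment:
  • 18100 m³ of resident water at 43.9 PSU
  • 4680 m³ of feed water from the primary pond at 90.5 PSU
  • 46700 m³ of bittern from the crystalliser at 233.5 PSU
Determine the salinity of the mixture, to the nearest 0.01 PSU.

Salt balance:
salt = 18,100×43.9 + 4,680×90.5 + 46,700×233.5 = 794,590 + 423,540 + 10,904,450 = 12,122,580
volume = 18,100 + 4,680 + 46,700 = 69,480 m³
S = 12,122,580 / 69,480 = 174.4758 PSU

174.48 PSU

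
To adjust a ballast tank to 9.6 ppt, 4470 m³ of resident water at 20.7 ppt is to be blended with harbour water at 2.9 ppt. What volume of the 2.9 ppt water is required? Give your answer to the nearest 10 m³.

7410 m³

Salt balance: 4,470×20.7 + V×2.9 = (4,470+V)×9.6
92,529 + 2.9V = 42,912 + 9.6V
49,617 = 6.7V
V = 7,405.52 m³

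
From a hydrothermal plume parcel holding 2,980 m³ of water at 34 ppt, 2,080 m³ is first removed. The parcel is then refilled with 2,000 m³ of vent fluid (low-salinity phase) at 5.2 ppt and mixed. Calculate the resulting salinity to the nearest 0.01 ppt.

14.14 ppt

Remaining after removal: 900 m³ at 34 ppt (salt = 30,600)
After addition: salt = 30,600 + 2,000×5.2 = 41,000; volume = 2,900 m³
S = 41,000 / 2,900 = 14.1379 ppt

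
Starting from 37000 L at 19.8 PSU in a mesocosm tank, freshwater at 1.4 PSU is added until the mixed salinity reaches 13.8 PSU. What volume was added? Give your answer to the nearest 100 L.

17900 L

Salt balance: 37,000×19.8 + V×1.4 = (37,000+V)×13.8
732,600 + 1.4V = 510,600 + 13.8V
222,000 = 12.4V
V = 17,903.23 L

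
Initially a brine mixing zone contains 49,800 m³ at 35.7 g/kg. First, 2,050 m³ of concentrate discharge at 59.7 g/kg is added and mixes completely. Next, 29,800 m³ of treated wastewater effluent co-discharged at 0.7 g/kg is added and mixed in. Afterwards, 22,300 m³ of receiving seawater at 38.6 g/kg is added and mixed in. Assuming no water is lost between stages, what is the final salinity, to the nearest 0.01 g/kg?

Conserving salt mass:
Initial salt = 49,800×35.7 = 1,777,860
After stage 1: salt = 1,777,860 + 2,050×59.7 = 1,900,245; volume = 51,850 m³; S = 36.649 g/kg
After stage 2: salt = 1,900,245 + 29,800×0.7 = 1,921,105; volume = 81,650 m³; S = 23.529 g/kg
After stage 3: salt = 1,921,105 + 22,300×38.6 = 2,781,885; volume = 103,950 m³
S = 2,781,885 / 103,950 = 26.7618 g/kg

26.76 g/kg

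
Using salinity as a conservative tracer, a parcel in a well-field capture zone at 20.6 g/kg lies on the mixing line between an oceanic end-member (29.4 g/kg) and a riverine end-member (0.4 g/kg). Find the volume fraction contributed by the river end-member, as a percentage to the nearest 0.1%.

Let f be the freshwater fraction. Salt balance per unit volume:
f×0.4 + (1−f)×29.4 = 20.6
f = (29.4 − 20.6) / (29.4 − 0.4) = 8.8/29 = 0.3034

30.3%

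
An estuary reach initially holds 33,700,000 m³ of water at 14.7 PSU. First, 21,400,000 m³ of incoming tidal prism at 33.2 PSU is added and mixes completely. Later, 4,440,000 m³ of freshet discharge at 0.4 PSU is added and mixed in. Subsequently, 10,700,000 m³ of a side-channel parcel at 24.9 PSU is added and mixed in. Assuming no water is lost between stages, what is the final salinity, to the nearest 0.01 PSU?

By conservation of dissolved salt,
Initial salt = 33,700,000×14.7 = 495,390,000
After stage 1: salt = 495,390,000 + 21,400,000×33.2 = 1,205,870,000; volume = 55,100,000 m³; S = 21.885 PSU
After stage 2: salt = 1,205,870,000 + 4,440,000×0.4 = 1,207,646,000; volume = 59,540,000 m³; S = 20.283 PSU
After stage 3: salt = 1,207,646,000 + 10,700,000×24.9 = 1,474,076,000; volume = 70,240,000 m³
S = 1,474,076,000 / 70,240,000 = 20.9863 PSU

20.99 PSU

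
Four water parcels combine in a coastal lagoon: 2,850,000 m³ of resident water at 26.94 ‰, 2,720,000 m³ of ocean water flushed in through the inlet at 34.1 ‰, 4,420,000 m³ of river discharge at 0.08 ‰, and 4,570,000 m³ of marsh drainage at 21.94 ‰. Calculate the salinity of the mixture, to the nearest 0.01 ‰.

Total salt / total volume:
salt = 2,850,000×26.94 + 2,720,000×34.1 + 4,420,000×0.08 + 4,570,000×21.94 = 76,779,000 + 92,752,000 + 353,600 + 100,265,800 = 270,150,400
volume = 2,850,000 + 2,720,000 + 4,420,000 + 4,570,000 = 14,560,000 m³
S = 270,150,400 / 14,560,000 = 18.5543 ‰

18.55 ‰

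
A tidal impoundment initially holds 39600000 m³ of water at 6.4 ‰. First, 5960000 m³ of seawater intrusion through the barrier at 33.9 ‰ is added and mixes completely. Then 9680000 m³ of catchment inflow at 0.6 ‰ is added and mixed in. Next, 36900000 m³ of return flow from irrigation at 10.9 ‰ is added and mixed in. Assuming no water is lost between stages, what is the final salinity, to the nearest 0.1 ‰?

Conserving salt mass:
Initial salt = 39,600,000×6.4 = 253,440,000
After stage 1: salt = 253,440,000 + 5,960,000×33.9 = 455,484,000; volume = 45,560,000 m³; S = 9.997 ‰
After stage 2: salt = 455,484,000 + 9,680,000×0.6 = 461,292,000; volume = 55,240,000 m³; S = 8.351 ‰
After stage 3: salt = 461,292,000 + 36,900,000×10.9 = 863,502,000; volume = 92,140,000 m³
S = 863,502,000 / 92,140,000 = 9.3716 ‰

9.4 ‰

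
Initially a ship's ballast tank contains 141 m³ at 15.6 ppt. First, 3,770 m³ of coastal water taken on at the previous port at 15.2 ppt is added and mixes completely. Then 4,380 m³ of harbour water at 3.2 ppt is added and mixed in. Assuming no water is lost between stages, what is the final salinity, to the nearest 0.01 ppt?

8.87 ppt

Weighted by volume,
Initial salt = 141×15.6 = 2,199.6
After stage 1: salt = 2,199.6 + 3,770×15.2 = 59,503.6; volume = 3,911 m³; S = 15.214 ppt
After stage 2: salt = 59,503.6 + 4,380×3.2 = 73,519.6; volume = 8,291 m³
S = 73,519.6 / 8,291 = 8.8674 ppt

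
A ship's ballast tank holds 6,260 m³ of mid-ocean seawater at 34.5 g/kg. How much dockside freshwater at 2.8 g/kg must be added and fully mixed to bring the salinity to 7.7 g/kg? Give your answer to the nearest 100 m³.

Salt balance: 6,260×34.5 + V×2.8 = (6,260+V)×7.7
215,970 + 2.8V = 48,202 + 7.7V
167,768 = 4.9V
V = 34,238.37 m³

34200 m³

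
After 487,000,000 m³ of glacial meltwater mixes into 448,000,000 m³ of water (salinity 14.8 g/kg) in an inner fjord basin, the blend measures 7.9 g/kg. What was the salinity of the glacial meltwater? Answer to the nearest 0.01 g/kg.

1.55 g/kg

Salt balance: 448,000,000×14.8 + 487,000,000×S = 935,000,000×7.9
6,630,400,000 + 487,000,000·S = 7,386,500,000
S = (7,386,500,000 − 6,630,400,000) / 487,000,000 = 1.5526 g/kg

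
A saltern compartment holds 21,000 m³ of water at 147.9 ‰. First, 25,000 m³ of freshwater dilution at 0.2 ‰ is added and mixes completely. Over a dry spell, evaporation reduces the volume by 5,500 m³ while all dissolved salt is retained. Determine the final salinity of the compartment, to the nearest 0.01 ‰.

76.81 ‰

After mixing: salt = 21,000×147.9 + 25,000×0.2 = 3,110,900; volume = 46,000 m³
After evaporation: salt unchanged = 3,110,900; volume = 46,000 − 5,500 = 40,500 m³
S = 3,110,900 / 40,500 = 76.8123 ‰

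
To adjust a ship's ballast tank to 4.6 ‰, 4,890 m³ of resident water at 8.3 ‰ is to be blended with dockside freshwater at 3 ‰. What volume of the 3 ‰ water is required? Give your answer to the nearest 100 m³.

11300 m³

Salt balance: 4,890×8.3 + V×3 = (4,890+V)×4.6
40,587 + 3V = 22,494 + 4.6V
18,093 = 1.6V
V = 11,308.13 m³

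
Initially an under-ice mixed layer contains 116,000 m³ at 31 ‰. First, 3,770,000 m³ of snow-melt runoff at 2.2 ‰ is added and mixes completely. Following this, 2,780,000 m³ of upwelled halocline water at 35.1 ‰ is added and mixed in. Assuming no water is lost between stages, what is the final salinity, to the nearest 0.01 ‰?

By conservation of dissolved salt,
Initial salt = 116,000×31 = 3,596,000
After stage 1: salt = 3,596,000 + 3,770,000×2.2 = 11,890,000; volume = 3,886,000 m³; S = 3.06 ‰
After stage 2: salt = 11,890,000 + 2,780,000×35.1 = 109,468,000; volume = 6,666,000 m³
S = 109,468,000 / 6,666,000 = 16.4218 ‰

16.42 ‰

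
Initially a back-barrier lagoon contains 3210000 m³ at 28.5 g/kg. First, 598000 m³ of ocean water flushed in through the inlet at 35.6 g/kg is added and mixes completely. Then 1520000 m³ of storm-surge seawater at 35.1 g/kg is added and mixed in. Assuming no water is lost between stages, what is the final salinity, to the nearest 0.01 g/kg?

31.18 g/kg

Mass of salt is conserved:
Initial salt = 3,210,000×28.5 = 91,485,000
After stage 1: salt = 91,485,000 + 598,000×35.6 = 112,773,800; volume = 3,808,000 m³; S = 29.615 g/kg
After stage 2: salt = 112,773,800 + 1,520,000×35.1 = 166,125,800; volume = 5,328,000 m³
S = 166,125,800 / 5,328,000 = 31.1798 g/kg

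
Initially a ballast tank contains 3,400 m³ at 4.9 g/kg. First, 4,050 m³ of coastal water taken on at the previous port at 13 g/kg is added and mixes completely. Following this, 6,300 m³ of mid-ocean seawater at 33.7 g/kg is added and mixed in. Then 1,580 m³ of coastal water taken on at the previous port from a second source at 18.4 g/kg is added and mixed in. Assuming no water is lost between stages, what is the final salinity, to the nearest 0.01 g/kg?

Total salt / total volume:
Initial salt = 3,400×4.9 = 16,660
After stage 1: salt = 16,660 + 4,050×13 = 69,310; volume = 7,450 m³; S = 9.303 g/kg
After stage 2: salt = 69,310 + 6,300×33.7 = 281,620; volume = 13,750 m³; S = 20.481 g/kg
After stage 3: salt = 281,620 + 1,580×18.4 = 310,692; volume = 15,330 m³
S = 310,692 / 15,330 = 20.2669 g/kg

20.27 g/kg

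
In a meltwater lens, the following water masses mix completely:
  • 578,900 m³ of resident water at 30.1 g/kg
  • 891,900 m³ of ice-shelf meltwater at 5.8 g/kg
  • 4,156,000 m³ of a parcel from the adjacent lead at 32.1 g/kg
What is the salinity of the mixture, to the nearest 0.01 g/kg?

27.73 g/kg

Mass of salt is conserved:
salt = 578,900×30.1 + 891,900×5.8 + 4,156,000×32.1 = 17,424,890 + 5,173,020 + 133,407,600 = 156,005,510
volume = 578,900 + 891,900 + 4,156,000 = 5,626,800 m³
S = 156,005,510 / 5,626,800 = 27.7254 g/kg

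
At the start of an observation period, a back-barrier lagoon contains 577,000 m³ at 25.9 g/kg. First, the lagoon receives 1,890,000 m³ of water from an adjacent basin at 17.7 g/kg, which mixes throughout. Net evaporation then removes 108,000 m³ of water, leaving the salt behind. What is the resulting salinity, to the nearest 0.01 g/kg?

20.52 g/kg

After mixing: salt = 577,000×25.9 + 1,890,000×17.7 = 48,397,300; volume = 2,467,000 m³
After evaporation: salt unchanged = 48,397,300; volume = 2,467,000 − 108,000 = 2,359,000 m³
S = 48,397,300 / 2,359,000 = 20.516 g/kg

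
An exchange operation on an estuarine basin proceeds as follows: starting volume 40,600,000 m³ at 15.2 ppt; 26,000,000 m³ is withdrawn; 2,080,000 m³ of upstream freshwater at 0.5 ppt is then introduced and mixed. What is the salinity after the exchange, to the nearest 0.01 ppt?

Remaining after removal: 14,600,000 m³ at 15.2 ppt (salt = 221,920,000)
After addition: salt = 221,920,000 + 2,080,000×0.5 = 222,960,000; volume = 16,680,000 m³
S = 222,960,000 / 16,680,000 = 13.3669 ppt

13.37 ppt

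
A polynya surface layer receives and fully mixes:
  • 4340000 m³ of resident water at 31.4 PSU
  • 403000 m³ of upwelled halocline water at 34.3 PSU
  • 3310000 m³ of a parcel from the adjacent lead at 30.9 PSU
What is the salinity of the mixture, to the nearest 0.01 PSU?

31.34 PSU

Conserving salt mass:
salt = 4,340,000×31.4 + 403,000×34.3 + 3,310,000×30.9 = 136,276,000 + 13,822,900 + 102,279,000 = 252,377,900
volume = 4,340,000 + 403,000 + 3,310,000 = 8,053,000 m³
S = 252,377,900 / 8,053,000 = 31.3396 PSU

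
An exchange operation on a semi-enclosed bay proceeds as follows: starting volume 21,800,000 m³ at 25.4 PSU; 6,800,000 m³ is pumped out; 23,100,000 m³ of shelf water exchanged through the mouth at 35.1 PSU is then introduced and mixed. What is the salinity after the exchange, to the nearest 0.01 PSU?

Remaining after removal: 15,000,000 m³ at 25.4 PSU (salt = 381,000,000)
After addition: salt = 381,000,000 + 23,100,000×35.1 = 1,191,810,000; volume = 38,100,000 m³
S = 1,191,810,000 / 38,100,000 = 31.2811 PSU

31.28 PSU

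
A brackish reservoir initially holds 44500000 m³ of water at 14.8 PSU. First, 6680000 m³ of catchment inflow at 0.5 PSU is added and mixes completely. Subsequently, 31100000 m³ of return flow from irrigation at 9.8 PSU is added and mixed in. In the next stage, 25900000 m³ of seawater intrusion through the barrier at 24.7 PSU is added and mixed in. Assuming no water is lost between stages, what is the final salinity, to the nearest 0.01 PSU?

14.85 PSU

Weighted by volume,
Initial salt = 44,500,000×14.8 = 658,600,000
After stage 1: salt = 658,600,000 + 6,680,000×0.5 = 661,940,000; volume = 51,180,000 m³; S = 12.934 PSU
After stage 2: salt = 661,940,000 + 31,100,000×9.8 = 966,720,000; volume = 82,280,000 m³; S = 11.749 PSU
After stage 3: salt = 966,720,000 + 25,900,000×24.7 = 1,606,450,000; volume = 108,180,000 m³
S = 1,606,450,000 / 108,180,000 = 14.8498 PSU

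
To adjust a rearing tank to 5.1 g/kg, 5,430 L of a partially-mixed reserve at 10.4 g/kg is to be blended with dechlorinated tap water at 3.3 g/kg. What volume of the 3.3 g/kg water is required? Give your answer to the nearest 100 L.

Salt balance: 5,430×10.4 + V×3.3 = (5,430+V)×5.1
56,472 + 3.3V = 27,693 + 5.1V
28,779 = 1.8V
V = 15,988.33 L

16000 L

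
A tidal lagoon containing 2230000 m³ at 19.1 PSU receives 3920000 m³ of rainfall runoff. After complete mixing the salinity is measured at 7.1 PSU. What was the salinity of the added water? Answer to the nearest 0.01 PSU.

0.27 PSU

Salt balance: 2,230,000×19.1 + 3,920,000×S = 6,150,000×7.1
42,593,000 + 3,920,000·S = 43,665,000
S = (43,665,000 − 42,593,000) / 3,920,000 = 0.2735 PSU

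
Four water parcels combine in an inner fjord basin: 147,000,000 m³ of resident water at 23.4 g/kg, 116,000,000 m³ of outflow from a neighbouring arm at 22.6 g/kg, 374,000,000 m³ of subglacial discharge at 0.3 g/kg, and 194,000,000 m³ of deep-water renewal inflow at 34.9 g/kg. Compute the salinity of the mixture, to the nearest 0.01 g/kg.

15.58 g/kg

Conserving salt mass:
salt = 147,000,000×23.4 + 116,000,000×22.6 + 374,000,000×0.3 + 194,000,000×34.9 = 3,439,800,000 + 2,621,600,000 + 112,200,000 + 6,770,600,000 = 12,944,200,000
volume = 147,000,000 + 116,000,000 + 374,000,000 + 194,000,000 = 831,000,000 m³
S = 12,944,200,000 / 831,000,000 = 15.5767 g/kg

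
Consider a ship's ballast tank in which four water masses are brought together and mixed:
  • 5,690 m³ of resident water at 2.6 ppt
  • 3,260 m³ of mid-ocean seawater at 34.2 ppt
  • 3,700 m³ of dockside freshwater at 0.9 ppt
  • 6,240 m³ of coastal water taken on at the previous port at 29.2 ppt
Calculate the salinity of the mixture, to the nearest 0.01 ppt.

Total salt / total volume:
salt = 5,690×2.6 + 3,260×34.2 + 3,700×0.9 + 6,240×29.2 = 14,794 + 111,492 + 3,330 + 182,208 = 311,824
volume = 5,690 + 3,260 + 3,700 + 6,240 = 18,890 m³
S = 311,824 / 18,890 = 16.5074 ppt

16.51 ppt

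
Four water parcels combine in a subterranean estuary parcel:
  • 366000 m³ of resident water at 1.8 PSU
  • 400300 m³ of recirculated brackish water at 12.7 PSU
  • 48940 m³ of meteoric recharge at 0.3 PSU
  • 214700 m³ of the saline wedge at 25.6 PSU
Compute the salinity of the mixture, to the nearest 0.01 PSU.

Mass of salt is conserved:
salt = 366,000×1.8 + 400,300×12.7 + 48,940×0.3 + 214,700×25.6 = 658,800 + 5,083,810 + 14,682 + 5,496,320 = 11,253,612
volume = 366,000 + 400,300 + 48,940 + 214,700 = 1,029,940 m³
S = 11,253,612 / 1,029,940 = 10.9265 PSU

10.93 PSU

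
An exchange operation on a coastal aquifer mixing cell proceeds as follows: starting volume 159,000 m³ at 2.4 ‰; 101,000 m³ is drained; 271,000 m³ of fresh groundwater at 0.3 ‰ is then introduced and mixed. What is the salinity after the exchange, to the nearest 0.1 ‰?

0.7 ‰

Remaining after removal: 58,000 m³ at 2.4 ‰ (salt = 139,200)
After addition: salt = 139,200 + 271,000×0.3 = 220,500; volume = 329,000 m³
S = 220,500 / 329,000 = 0.6702 ‰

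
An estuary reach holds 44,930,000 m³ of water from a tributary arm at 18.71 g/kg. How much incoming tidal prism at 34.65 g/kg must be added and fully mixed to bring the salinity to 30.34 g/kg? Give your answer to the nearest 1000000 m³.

Salt balance: 44,930,000×18.71 + V×34.65 = (44,930,000+V)×30.34
840,640,300 + 34.65V = 1,363,176,200 + 30.34V
522,535,900 = 4.31V
V = 121,238,027.84 m³

121000000 m³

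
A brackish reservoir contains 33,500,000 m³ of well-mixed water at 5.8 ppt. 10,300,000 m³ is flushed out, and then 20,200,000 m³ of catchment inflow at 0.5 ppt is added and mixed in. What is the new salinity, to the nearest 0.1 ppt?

3.3 ppt

Remaining after removal: 23,200,000 m³ at 5.8 ppt (salt = 134,560,000)
After addition: salt = 134,560,000 + 20,200,000×0.5 = 144,660,000; volume = 43,400,000 m³
S = 144,660,000 / 43,400,000 = 3.3332 ppt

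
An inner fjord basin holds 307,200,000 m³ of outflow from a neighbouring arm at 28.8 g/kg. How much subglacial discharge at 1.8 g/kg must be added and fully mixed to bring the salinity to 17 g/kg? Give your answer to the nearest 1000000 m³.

238000000 m³

Salt balance: 307,200,000×28.8 + V×1.8 = (307,200,000+V)×17
8,847,360,000 + 1.8V = 5,222,400,000 + 17V
3,624,960,000 = 15.2V
V = 238,484,210.53 m³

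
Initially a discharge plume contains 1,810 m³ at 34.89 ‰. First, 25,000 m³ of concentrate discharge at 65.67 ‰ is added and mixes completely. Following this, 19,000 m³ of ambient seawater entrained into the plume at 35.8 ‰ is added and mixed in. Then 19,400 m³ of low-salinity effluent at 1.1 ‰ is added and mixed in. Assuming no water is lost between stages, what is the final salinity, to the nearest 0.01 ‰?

Weighted by volume,
Initial salt = 1,810×34.89 = 63,150.9
After stage 1: salt = 63,150.9 + 25,000×65.67 = 1,704,900.9; volume = 26,810 m³; S = 63.592 ‰
After stage 2: salt = 1,704,900.9 + 19,000×35.8 = 2,385,100.9; volume = 45,810 m³; S = 52.065 ‰
After stage 3: salt = 2,385,100.9 + 19,400×1.1 = 2,406,440.9; volume = 65,210 m³
S = 2,406,440.9 / 65,210 = 36.9029 ‰

36.90 ‰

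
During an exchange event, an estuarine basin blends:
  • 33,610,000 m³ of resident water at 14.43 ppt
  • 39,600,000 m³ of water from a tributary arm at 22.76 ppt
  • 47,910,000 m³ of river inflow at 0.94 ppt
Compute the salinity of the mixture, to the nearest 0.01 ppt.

Conserving salt mass:
salt = 33,610,000×14.43 + 39,600,000×22.76 + 47,910,000×0.94 = 484,992,300 + 901,296,000 + 45,035,400 = 1,431,323,700
volume = 33,610,000 + 39,600,000 + 47,910,000 = 121,120,000 m³
S = 1,431,323,700 / 121,120,000 = 11.8174 ppt

11.82 ppt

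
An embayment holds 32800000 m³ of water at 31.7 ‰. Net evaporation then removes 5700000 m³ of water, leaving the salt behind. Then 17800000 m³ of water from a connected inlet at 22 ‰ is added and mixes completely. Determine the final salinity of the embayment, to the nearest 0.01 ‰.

31.88 ‰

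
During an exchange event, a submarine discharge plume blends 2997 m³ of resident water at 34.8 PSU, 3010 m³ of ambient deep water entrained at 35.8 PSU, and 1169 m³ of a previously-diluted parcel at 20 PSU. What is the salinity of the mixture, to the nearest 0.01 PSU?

32.81 PSU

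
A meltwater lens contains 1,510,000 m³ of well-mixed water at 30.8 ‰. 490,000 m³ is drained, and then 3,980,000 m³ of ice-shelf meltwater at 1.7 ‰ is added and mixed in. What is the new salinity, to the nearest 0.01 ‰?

Remaining after removal: 1,020,000 m³ at 30.8 ‰ (salt = 31,416,000)
After addition: salt = 31,416,000 + 3,980,000×1.7 = 38,182,000; volume = 5,000,000 m³
S = 38,182,000 / 5,000,000 = 7.6364 ‰

7.64 ‰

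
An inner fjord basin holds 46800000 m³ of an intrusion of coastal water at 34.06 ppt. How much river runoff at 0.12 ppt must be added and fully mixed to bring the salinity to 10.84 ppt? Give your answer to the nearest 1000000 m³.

Salt balance: 46,800,000×34.06 + V×0.12 = (46,800,000+V)×10.84
1,594,008,000 + 0.12V = 507,312,000 + 10.84V
1,086,696,000 = 10.72V
V = 101,370,895.52 m³

101000000 m³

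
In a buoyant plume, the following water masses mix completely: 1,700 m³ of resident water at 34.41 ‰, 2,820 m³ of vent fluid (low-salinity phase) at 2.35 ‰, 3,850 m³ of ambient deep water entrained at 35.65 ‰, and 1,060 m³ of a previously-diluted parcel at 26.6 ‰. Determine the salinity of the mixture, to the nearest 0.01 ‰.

Mass of salt is conserved:
salt = 1,700×34.41 + 2,820×2.35 + 3,850×35.65 + 1,060×26.6 = 58,497 + 6,627 + 137,252.5 + 28,196 = 230,572.5
volume = 1,700 + 2,820 + 3,850 + 1,060 = 9,430 m³
S = 230,572.5 / 9,430 = 24.451 ‰

24.45 ‰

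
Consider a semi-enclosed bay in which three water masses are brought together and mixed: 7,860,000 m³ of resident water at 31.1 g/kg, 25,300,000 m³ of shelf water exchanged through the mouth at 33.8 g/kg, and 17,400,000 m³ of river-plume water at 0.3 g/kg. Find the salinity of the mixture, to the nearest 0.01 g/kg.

By conservation of dissolved salt,
salt = 7,860,000×31.1 + 25,300,000×33.8 + 17,400,000×0.3 = 244,446,000 + 855,140,000 + 5,220,000 = 1,104,806,000
volume = 7,860,000 + 25,300,000 + 17,400,000 = 50,560,000 m³
S = 1,104,806,000 / 50,560,000 = 21.8514 g/kg

21.85 g/kg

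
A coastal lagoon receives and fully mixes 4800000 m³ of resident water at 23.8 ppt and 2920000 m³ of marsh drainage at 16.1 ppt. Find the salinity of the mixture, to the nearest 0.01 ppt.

20.89 ppt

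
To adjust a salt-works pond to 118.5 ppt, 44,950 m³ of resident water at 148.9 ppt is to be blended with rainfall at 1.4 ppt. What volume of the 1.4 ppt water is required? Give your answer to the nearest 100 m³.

Salt balance: 44,950×148.9 + V×1.4 = (44,950+V)×118.5
6,693,055 + 1.4V = 5,326,575 + 118.5V
1,366,480 = 117.1V
V = 11,669.34 m³

11700 m³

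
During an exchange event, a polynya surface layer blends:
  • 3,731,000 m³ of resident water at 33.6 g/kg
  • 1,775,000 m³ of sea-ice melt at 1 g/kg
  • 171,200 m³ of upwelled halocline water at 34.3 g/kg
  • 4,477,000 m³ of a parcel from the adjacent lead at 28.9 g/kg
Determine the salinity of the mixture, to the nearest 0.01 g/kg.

25.84 g/kg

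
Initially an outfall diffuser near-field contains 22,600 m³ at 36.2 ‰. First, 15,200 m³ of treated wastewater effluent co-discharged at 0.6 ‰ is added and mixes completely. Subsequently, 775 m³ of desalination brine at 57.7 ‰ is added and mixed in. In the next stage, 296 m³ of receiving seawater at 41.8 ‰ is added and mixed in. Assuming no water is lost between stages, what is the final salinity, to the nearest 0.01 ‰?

22.75 ‰

By conservation of dissolved salt,
Initial salt = 22,600×36.2 = 818,120
After stage 1: salt = 818,120 + 15,200×0.6 = 827,240; volume = 37,800 m³; S = 21.885 ‰
After stage 2: salt = 827,240 + 775×57.7 = 871,957.5; volume = 38,575 m³; S = 22.604 ‰
After stage 3: salt = 871,957.5 + 296×41.8 = 884,330.3; volume = 38,871 m³
S = 884,330.3 / 38,871 = 22.7504 ‰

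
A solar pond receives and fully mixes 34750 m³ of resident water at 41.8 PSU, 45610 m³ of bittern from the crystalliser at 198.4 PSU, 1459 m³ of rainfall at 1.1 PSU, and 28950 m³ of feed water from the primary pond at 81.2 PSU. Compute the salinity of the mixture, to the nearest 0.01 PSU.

Mass of salt is conserved:
salt = 34,750×41.8 + 45,610×198.4 + 1,459×1.1 + 28,950×81.2 = 1,452,550 + 9,049,024 + 1,604.9 + 2,350,740 = 12,853,918.9
volume = 34,750 + 45,610 + 1,459 + 28,950 = 110,769 m³
S = 12,853,918.9 / 110,769 = 116.0426 PSU

116.04 PSU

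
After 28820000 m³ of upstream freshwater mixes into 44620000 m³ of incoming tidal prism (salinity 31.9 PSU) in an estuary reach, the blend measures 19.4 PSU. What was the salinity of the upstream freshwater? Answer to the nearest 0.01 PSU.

0.05 PSU

Salt balance: 44,620,000×31.9 + 28,820,000×S = 73,440,000×19.4
1,423,378,000 + 28,820,000·S = 1,424,736,000
S = (1,424,736,000 − 1,423,378,000) / 28,820,000 = 0.0471 PSU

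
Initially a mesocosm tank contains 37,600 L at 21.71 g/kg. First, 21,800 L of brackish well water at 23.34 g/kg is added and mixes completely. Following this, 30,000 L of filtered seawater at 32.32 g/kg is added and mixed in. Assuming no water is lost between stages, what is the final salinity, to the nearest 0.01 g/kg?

25.67 g/kg

By conservation of dissolved salt,
Initial salt = 37,600×21.71 = 816,296
After stage 1: salt = 816,296 + 21,800×23.34 = 1,325,108; volume = 59,400 L; S = 22.308 g/kg
After stage 2: salt = 1,325,108 + 30,000×32.32 = 2,294,708; volume = 89,400 L
S = 2,294,708 / 89,400 = 25.6679 g/kg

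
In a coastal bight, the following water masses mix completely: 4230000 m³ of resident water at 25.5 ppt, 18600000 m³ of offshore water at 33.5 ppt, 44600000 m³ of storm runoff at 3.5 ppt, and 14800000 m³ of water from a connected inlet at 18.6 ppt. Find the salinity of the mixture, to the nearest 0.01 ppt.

Total salt / total volume:
salt = 4,230,000×25.5 + 18,600,000×33.5 + 44,600,000×3.5 + 14,800,000×18.6 = 107,865,000 + 623,100,000 + 156,100,000 + 275,280,000 = 1,162,345,000
volume = 4,230,000 + 18,600,000 + 44,600,000 + 14,800,000 = 82,230,000 m³
S = 1,162,345,000 / 82,230,000 = 14.1353 ppt

14.14 ppt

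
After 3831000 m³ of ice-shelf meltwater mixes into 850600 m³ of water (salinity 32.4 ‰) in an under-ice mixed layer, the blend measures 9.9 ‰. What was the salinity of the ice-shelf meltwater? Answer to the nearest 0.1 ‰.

4.9 ‰

Salt balance: 850,600×32.4 + 3,831,000×S = 4,681,600×9.9
27,559,440 + 3,831,000·S = 46,347,840
S = (46,347,840 − 27,559,440) / 3,831,000 = 4.9043 ‰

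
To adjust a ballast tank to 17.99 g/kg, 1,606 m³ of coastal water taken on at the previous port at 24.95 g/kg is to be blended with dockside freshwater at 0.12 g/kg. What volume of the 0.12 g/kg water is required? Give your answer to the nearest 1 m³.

626 m³

Salt balance: 1,606×24.95 + V×0.12 = (1,606+V)×17.99
40,069.7 + 0.12V = 28,891.94 + 17.99V
11,177.76 = 17.87V
V = 625.5 m³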